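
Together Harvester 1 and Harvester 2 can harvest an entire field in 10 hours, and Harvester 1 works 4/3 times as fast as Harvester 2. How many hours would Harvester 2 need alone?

Let Harvester 2's rate be r; then Harvester 1's rate is (4/3)r, so together (4/3 + 1)r = (7/3)r = 1/10.
Thus r = 3/70 per hour.
Harvester 2 alone: 70/3 hours; Harvester 1 alone: 35/2 hours.

70/3 hours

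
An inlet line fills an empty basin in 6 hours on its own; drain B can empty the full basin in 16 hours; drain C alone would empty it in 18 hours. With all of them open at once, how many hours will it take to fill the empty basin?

Net rate = 1/6 − 1/16 − 1/18 = (24 − 9 − 8)/144 = 7/144 per hour.
Filling time = 1 ÷ (7/144) = 144/7 hours.

144/7 hours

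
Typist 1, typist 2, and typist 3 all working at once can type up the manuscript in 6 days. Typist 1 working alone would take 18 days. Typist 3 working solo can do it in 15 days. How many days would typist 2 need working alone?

45/2 days

Combined rate is 1/6 per day.
Known contribution: 1/18 + 1/15 = (5 + 6)/90 = 11/90 per day.
So typist 2's rate is 1/6 − 11/90 = 2/45, meaning 45/2 days alone.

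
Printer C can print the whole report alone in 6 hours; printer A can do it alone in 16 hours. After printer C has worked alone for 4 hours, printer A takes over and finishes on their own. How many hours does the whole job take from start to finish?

In 4 hours printer C does 4/6 = 2/3 of the job, leaving 1/3.
Printer A works at 1/16 per hour, so finishing takes 1/3 ÷ 1/16 = 16/3 hours.
Total time = 4 + 16/3 = 28/3 hours.

28/3 hours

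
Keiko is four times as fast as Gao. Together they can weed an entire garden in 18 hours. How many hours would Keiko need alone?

45/2 hours

Let Gao's rate be r; then Keiko's rate is 4r, so together (4 + 1)r = 5r = 1/18.
Thus r = 1/90 per hour.
Gao alone: 90 hours; Keiko alone: 45/2 hours.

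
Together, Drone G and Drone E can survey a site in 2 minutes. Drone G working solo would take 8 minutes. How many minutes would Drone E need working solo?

Combined rate is 1/2 per minute.
Known contribution: 1/8 per minute.
So Drone E's rate is 1/2 − 1/8 = 3/8, meaning 8/3 minutes alone.

8/3 minutes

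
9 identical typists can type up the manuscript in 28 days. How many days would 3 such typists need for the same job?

Total work is 9·28 = 252 typist-days.
With 3 typists: 252/3 = 84 days.

84 days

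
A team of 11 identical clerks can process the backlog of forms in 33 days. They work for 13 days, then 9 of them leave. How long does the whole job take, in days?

123 days

One clerk does 1/363 of the job per day.
After 13 days with 11 clerks, 13/33 is done (20/33 left).
With 2 clerks the rate is 2/363, so the rest takes 20/33 ÷ 2/363 = 110 days.
Total = 13 + 110 = 123 days.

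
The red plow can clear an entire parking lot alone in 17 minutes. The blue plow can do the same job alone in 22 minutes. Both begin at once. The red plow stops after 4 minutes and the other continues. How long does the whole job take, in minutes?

286/17 minutes

In the first 4 minutes the combined rate is 39/374, so 78/187 of the job is done, leaving 109/187.
After the red plow leaves the rate is 1/22 per minute; the remaining 109/187 takes 218/17 minutes.
Total = 4 + 218/17 = 286/17 minutes.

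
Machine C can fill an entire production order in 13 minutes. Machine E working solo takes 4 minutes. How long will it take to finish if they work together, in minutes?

52/17 minutes

With two workers the combined time is the product over the sum: 13·4/(13+4) = 52/17 minutes.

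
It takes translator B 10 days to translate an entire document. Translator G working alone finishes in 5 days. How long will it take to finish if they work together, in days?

Combined rate: 1/10 + 1/5 = (1 + 2)/10 = 3/10 per day.
Time = 1 ÷ (3/10) = 10/3 days.

10/3 days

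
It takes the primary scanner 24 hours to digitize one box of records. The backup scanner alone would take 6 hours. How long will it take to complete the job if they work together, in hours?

24/5 hours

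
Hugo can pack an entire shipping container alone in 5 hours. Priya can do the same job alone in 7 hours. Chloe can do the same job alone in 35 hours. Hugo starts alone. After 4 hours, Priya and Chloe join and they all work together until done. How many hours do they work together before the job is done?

In the first 4 hours Hugo alone does 4/5 of the job, leaving 1/5.
Once everyone is working, combined rate: 1/5 + 1/7 + 1/35 = (7 + 5 + 1)/35 = 13/35 per hour.
Remaining 1/5 at 13/35 per hour takes 7/13 hours.

7/13 hours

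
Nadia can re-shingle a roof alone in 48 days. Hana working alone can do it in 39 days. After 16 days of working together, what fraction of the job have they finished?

29/39

Combined rate: 1/48 + 1/39 = (13 + 16)/624 = 29/624 per day.
In 16 days they complete 16·29/624 = 29/39 of the job.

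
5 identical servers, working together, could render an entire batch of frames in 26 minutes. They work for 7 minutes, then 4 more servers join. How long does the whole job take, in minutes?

158/9 minutes

One server does 1/130 of the job per minute.
After 7 minutes with 5 servers, 7/26 is done (19/26 left).
With 9 servers the rate is 9/130, so the rest takes 19/26 ÷ 9/130 = 95/9 minutes.
Total = 7 + 95/9 = 158/9 minutes.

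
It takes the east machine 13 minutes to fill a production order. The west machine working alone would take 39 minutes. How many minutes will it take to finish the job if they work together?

39/4 minutes

Combined rate: 1/13 + 1/39 = (3 + 1)/39 = 4/39 per minute.
Time = 1 ÷ (4/39) = 39/4 minutes.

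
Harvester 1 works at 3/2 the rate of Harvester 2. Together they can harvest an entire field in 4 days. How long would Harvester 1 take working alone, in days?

20/3 days

Let Harvester 2's rate be r; then Harvester 1's rate is (3/2)r, so together (3/2 + 1)r = (5/2)r = 1/4.
Thus r = 1/10 per day.
Harvester 2 alone: 10 days; Harvester 1 alone: 20/3 days.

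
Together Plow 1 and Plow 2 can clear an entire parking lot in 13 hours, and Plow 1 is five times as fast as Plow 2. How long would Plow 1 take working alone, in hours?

Let Plow 2's rate be r; then Plow 1's rate is 5r, so together (5 + 1)r = 6r = 1/13.
Thus r = 1/78 per hour.
Plow 2 alone: 78 hours; Plow 1 alone: 78/5 hours.

78/5 hours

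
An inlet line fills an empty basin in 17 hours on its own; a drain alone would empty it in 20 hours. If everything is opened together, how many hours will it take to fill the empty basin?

Net rate = 1/17 − 1/20 = (20 − 17)/340 = 3/340 per hour.
Filling time = 1 ÷ (3/340) = 340/3 hours.

340/3 hours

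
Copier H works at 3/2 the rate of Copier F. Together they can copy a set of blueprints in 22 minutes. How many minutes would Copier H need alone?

110/3 minutes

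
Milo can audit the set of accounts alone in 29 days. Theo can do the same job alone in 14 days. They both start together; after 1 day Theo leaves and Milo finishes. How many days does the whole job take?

377/14 days

In the first 1 day the combined rate is 43/406, so 43/406 of the job is done, leaving 363/406.
After Theo leaves the rate is 1/29 per day; the remaining 363/406 takes 363/14 days.
Total = 1 + 363/14 = 377/14 days.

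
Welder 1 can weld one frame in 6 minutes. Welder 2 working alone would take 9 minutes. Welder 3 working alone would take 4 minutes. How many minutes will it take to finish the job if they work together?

36/19 minutes

Combined rate: 1/6 + 1/9 + 1/4 = (6 + 4 + 9)/36 = 19/36 per minute.
Time = 1 ÷ (19/36) = 36/19 minutes.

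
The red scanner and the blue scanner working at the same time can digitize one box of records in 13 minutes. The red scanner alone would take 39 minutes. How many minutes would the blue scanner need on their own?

Combined rate is 1/13 per minute.
Known contribution: 1/39 per minute.
So the blue scanner's rate is 1/13 − 1/39 = 2/39, meaning 39/2 minutes alone.

39/2 minutes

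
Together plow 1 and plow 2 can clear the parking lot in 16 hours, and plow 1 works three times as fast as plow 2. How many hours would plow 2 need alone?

Let plow 2's rate be r; then plow 1's rate is 3r, so together (3 + 1)r = 4r = 1/16.
Thus r = 1/64 per hour.
Plow 2 alone: 64 hours; plow 1 alone: 64/3 hours.

64 hours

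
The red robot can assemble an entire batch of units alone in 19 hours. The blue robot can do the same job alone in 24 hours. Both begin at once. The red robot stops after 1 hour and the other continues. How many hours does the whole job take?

432/19 hours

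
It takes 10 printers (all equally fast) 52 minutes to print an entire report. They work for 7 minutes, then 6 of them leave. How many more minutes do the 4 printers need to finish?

225/2 minutes

One printer does 1/520 of the job per minute.
After 7 minutes with 10 printers, 7/52 is done (45/52 left).
With 4 printers the rate is 4/520 = 1/130, so the rest takes 45/52 ÷ 1/130 = 225/2 minutes.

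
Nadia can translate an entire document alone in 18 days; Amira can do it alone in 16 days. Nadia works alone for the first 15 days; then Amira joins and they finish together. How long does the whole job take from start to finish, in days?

279/17 days

In 15 days Nadia does 15/18 = 5/6 of the job, leaving 1/6.
Nadia and Amira together work at 17/144 per day, so finishing takes 1/6 ÷ 17/144 = 24/17 days.
Total time = 15 + 24/17 = 279/17 days.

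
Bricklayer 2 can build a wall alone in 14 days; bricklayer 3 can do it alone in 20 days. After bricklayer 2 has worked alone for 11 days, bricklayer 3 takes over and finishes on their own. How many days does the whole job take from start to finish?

107/7 days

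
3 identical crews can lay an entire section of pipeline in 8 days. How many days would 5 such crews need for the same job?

24/5 days

Total work is 3·8 = 24 crew-days.
With 5 crews: 24/5 days.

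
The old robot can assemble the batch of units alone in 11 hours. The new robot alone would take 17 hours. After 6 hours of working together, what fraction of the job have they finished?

168/187

Combined rate: 1/11 + 1/17 = (17 + 11)/187 = 28/187 per hour.
In 6 hours they complete 6·28/187 = 168/187 of the job.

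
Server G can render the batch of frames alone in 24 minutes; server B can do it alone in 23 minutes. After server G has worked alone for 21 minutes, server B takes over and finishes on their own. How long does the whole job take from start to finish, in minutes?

In 21 minutes server G does 21/24 = 7/8 of the job, leaving 1/8.
Server B works at 1/23 per minute, so finishing takes 1/8 ÷ 1/23 = 23/8 minutes.
Total time = 21 + 23/8 = 191/8 minutes.

191/8 minutes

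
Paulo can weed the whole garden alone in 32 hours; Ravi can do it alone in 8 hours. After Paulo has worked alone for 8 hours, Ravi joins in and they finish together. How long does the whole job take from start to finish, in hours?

64/5 hours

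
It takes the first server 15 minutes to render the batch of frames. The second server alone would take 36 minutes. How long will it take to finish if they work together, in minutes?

180/17 minutes

With two workers the combined time is the product over the sum: 15·36/(15+36) = 540/51 = 180/17 minutes.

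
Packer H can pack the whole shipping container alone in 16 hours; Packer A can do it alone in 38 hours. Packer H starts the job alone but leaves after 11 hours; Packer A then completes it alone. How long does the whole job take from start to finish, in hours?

183/8 hours

In 11 hours Packer H does 11/16 of the job, leaving 5/16.
Packer A works at 1/38 per hour, so finishing takes 5/16 ÷ 1/38 = 95/8 hours.
Total time = 11 + 95/8 = 183/8 hours.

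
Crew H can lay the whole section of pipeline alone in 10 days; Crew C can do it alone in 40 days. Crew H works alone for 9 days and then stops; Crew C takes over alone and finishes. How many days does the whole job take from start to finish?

13 days

In 9 days Crew H does 9/10 of the job, leaving 1/10.
Crew C works at 1/40 per day, so finishing takes 1/10 ÷ 1/40 = 4 days.
Total time = 9 + 4 = 13 days.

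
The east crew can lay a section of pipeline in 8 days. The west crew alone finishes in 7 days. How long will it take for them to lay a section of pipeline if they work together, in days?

Combined rate: 1/8 + 1/7 = (7 + 8)/56 = 15/56 per day.
Time = 1 ÷ (15/56) = 56/15 days.

56/15 days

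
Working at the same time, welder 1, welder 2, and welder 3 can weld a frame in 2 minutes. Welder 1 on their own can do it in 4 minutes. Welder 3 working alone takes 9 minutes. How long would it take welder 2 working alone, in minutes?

Combined rate is 1/2 per minute.
Known contribution: 1/4 + 1/9 = (9 + 4)/36 = 13/36 per minute.
So welder 2's rate is 1/2 − 13/36 = 5/36, meaning 36/5 minutes alone.

36/5 minutes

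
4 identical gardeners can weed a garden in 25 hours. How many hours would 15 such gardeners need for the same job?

20/3 hours

Total work is 4·25 = 100 gardener-hours.
With 15 gardeners: 100/15 = 20/3 hours.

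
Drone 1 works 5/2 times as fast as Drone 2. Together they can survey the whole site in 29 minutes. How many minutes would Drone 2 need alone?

Let Drone 2's rate be r; then Drone 1's rate is (5/2)r, so together (5/2 + 1)r = (7/2)r = 1/29.
Thus r = 2/203 per minute.
Drone 2 alone: 203/2 minutes; Drone 1 alone: 203/5 minutes.

203/2 minutes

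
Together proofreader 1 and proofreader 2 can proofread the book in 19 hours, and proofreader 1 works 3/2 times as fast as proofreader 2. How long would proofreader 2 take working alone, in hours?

95/2 hours

Let proofreader 2's rate be r; then proofreader 1's rate is (3/2)r, so together (3/2 + 1)r = (5/2)r = 1/19.
Thus r = 2/95 per hour.
Proofreader 2 alone: 95/2 hours; proofreader 1 alone: 95/3 hours.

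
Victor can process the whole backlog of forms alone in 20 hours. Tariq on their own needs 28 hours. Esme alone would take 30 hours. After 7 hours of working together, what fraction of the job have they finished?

Combined rate: 1/20 + 1/28 + 1/30 = (21 + 15 + 14)/420 = 50/420 = 5/42 per hour.
In 7 hours they complete 7·5/42 = 5/6 of the job.

5/6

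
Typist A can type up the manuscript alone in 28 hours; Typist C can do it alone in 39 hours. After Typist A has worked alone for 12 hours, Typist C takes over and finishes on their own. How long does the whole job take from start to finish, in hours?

240/7 hours

In 12 hours Typist A does 12/28 = 3/7 of the job, leaving 4/7.
Typist C works at 1/39 per hour, so finishing takes 4/7 ÷ 1/39 = 156/7 hours.
Total time = 12 + 156/7 = 240/7 hours.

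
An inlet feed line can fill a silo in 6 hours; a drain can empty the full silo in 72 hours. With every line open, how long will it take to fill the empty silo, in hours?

Net rate = 1/6 − 1/72 = (12 − 1)/72 = 11/72 per hour.
Filling time = 1 ÷ (11/72) = 72/11 hours.

72/11 hours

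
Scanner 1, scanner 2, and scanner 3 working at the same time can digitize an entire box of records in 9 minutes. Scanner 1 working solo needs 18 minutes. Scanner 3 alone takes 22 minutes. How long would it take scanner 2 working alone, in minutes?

99 minutes

Combined rate is 1/9 per minute.
Known contribution: 1/18 + 1/22 = (11 + 9)/198 = 20/198 = 10/99 per minute.
So scanner 2's rate is 1/9 − 10/99 = 1/99, meaning 99 minutes alone.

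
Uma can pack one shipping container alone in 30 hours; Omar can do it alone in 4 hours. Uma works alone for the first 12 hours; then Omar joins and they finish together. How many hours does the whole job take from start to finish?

240/17 hours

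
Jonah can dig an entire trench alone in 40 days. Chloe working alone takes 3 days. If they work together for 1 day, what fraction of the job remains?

Combined rate: 1/40 + 1/3 = (3 + 40)/120 = 43/120 per day.
In 1 day they complete 1·43/120 = 43/120 of the job.
So 77/120 remains.

77/120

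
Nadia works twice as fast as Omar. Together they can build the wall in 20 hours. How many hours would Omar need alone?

60 hours

Let Omar's rate be r; then Nadia's rate is 2r, so together (2 + 1)r = 3r = 1/20.
Thus r = 1/60 per hour.
Omar alone: 60 hours; Nadia alone: 30 hours.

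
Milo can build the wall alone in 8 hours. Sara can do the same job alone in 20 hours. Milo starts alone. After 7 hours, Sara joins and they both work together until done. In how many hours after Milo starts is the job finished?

In the first 7 hours Milo alone does 7/8 of the job, leaving 1/8.
Once everyone is working, combined rate: 1/8 + 1/20 = (5 + 2)/40 = 7/40 per hour.
Remaining 1/8 at 7/40 per hour takes 5/7 hours.
Total from the start = 7 + 5/7 = 54/7 hours.

54/7 hours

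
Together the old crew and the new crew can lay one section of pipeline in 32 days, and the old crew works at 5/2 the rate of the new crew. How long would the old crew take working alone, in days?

Let the new crew's rate be r; then the old crew's rate is (5/2)r, so together (5/2 + 1)r = (7/2)r = 1/32.
Thus r = 1/112 per day.
The new crew alone: 112 days; the old crew alone: 224/5 days.

224/5 days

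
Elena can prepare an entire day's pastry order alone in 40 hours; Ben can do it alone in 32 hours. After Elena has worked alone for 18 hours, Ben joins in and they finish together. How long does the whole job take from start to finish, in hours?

In 18 hours Elena does 18/40 = 9/20 of the job, leaving 11/20.
Elena and Ben together work at 9/160 per hour, so finishing takes 11/20 ÷ 9/160 = 88/9 hours.
Total time = 18 + 88/9 = 250/9 hours.

250/9 hours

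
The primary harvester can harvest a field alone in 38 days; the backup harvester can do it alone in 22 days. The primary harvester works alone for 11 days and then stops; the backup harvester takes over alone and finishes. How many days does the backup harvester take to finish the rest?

297/19 days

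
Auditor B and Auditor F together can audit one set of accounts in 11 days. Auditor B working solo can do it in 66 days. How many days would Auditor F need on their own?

66/5 days

Combined rate is 1/11 per day.
Known contribution: 1/66 per day.
So Auditor F's rate is 1/11 − 1/66 = 5/66, meaning 66/5 days alone.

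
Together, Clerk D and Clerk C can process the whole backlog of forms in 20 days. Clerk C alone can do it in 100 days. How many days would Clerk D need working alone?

Combined rate is 1/20 per day.
Known contribution: 1/100 per day.
So Clerk D's rate is 1/20 − 1/100 = 1/25, meaning 25 days alone.

25 days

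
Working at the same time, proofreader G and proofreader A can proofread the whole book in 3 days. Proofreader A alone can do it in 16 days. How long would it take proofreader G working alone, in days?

Combined rate is 1/3 per day.
Known contribution: 1/16 per day.
So proofreader G's rate is 1/3 − 1/16 = 13/48, meaning 48/13 days alone.

48/13 days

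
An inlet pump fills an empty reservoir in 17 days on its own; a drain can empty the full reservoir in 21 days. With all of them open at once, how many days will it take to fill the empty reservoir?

Net rate = 1/17 − 1/21 = (21 − 17)/357 = 4/357 per day.
Filling time = 1 ÷ (4/357) = 357/4 days.

357/4 days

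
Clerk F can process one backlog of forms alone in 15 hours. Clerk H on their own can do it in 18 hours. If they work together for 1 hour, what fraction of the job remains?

Combined rate: 1/15 + 1/18 = (6 + 5)/90 = 11/90 per hour.
In 1 hour they complete 1·11/90 = 11/90 of the job.
So 79/90 remains.

79/90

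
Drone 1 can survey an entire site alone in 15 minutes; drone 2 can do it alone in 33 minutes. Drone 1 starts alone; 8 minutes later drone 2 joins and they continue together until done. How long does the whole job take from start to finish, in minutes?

In 8 minutes drone 1 does 8/15 of the job, leaving 7/15.
Drone 1 and drone 2 together work at 16/165 per minute, so finishing takes 7/15 ÷ 16/165 = 77/16 minutes.
Total time = 8 + 77/16 = 205/16 minutes.

205/16 minutes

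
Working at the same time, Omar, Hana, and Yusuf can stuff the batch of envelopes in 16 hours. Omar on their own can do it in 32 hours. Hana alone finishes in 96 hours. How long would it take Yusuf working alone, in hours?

48 hours

Combined rate is 1/16 per hour.
Known contribution: 1/32 + 1/96 = (3 + 1)/96 = 4/96 = 1/24 per hour.
So Yusuf's rate is 1/16 − 1/24 = 1/48, meaning 48 hours alone.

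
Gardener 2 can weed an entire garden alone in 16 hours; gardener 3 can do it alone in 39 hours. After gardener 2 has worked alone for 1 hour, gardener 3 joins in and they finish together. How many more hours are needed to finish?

In 1 hour gardener 2 does 1/16 of the job, leaving 15/16.
Gardener 2 and gardener 3 together work at 55/624 per hour, so finishing takes 15/16 ÷ 55/624 = 117/11 hours.

117/11 hours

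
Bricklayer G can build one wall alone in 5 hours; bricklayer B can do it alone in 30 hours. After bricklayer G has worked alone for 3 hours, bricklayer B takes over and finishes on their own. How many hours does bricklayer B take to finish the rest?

In 3 hours bricklayer G does 3/5 of the job, leaving 2/5.
Bricklayer B works at 1/30 per hour, so finishing takes 2/5 ÷ 1/30 = 12 hours.

12 hours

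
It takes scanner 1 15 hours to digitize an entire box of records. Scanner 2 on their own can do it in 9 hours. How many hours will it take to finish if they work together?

45/8 hours

Combined rate: 1/15 + 1/9 = (3 + 5)/45 = 8/45 per hour.
Time = 1 ÷ (8/45) = 45/8 hours.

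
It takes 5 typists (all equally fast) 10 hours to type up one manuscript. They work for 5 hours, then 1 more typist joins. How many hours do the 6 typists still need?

One typist does 1/50 of the job per hour.
After 5 hours with 5 typists, 1/2 is done (1/2 left).
With 6 typists the rate is 6/50 = 3/25, so the rest takes 1/2 ÷ 3/25 = 25/6 hours.

25/6 hours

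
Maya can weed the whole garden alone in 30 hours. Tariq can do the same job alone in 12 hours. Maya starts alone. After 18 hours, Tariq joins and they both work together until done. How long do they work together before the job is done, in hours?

24/7 hours

In the first 18 hours Maya alone does 18/30 = 3/5 of the job, leaving 2/5.
Once everyone is working, combined rate: 1/30 + 1/12 = (2 + 5)/60 = 7/60 per hour.
Remaining 2/5 at 7/60 per hour takes 24/7 hours.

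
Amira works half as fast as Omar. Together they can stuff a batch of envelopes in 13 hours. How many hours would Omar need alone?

39/2 hours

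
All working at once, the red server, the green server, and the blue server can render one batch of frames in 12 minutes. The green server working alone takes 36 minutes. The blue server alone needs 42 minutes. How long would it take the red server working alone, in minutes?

Combined rate is 1/12 per minute.
Known contribution: 1/36 + 1/42 = (7 + 6)/252 = 13/252 per minute.
So the red server's rate is 1/12 − 13/252 = 2/63, meaning 63/2 minutes alone.

63/2 minutes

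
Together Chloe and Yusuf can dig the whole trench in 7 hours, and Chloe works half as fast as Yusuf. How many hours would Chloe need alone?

21 hours

Let Yusuf's rate be r; then Chloe's rate is (1/2)r, so together (1/2 + 1)r = (3/2)r = 1/7.
Thus r = 2/21 per hour.
Yusuf alone: 21/2 hours; Chloe alone: 21 hours.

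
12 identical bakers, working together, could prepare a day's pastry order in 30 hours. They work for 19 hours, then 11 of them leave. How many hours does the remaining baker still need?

One baker does 1/360 of the job per hour.
After 19 hours with 12 bakers, 19/30 is done (11/30 left).
With 1 baker the rate is 1/360, so the rest takes 11/30 ÷ 1/360 = 132 hours.

132 hours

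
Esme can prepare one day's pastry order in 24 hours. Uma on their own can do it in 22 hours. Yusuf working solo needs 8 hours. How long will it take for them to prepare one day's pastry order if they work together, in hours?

Combined rate: 1/24 + 1/22 + 1/8 = (11 + 12 + 33)/264 = 56/264 = 7/33 per hour.
Time = 1 ÷ (7/33) = 33/7 hours.

33/7 hours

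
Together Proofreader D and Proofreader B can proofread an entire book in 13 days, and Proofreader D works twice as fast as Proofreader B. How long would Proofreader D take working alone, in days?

Let Proofreader B's rate be r; then Proofreader D's rate is 2r, so together (2 + 1)r = 3r = 1/13.
Thus r = 1/39 per day.
Proofreader B alone: 39 days; Proofreader D alone: 39/2 days.

39/2 days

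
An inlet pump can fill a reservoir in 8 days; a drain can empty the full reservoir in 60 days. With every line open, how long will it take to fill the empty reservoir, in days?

Net rate = 1/8 − 1/60 = (15 − 2)/120 = 13/120 per day.
Filling time = 1 ÷ (13/120) = 120/13 days.

120/13 days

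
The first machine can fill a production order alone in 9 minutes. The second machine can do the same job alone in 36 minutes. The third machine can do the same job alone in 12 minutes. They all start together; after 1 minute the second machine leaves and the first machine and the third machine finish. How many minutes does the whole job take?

5 minutes

In the first 1 minute the combined rate is 2/9, so 2/9 of the job is done, leaving 7/9.
After the second machine leaves the rate is 7/36 per minute; the remaining 7/9 takes 4 minutes.
Total = 1 + 4 = 5 minutes.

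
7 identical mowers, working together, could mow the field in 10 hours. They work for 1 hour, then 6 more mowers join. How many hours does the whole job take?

One mower does 1/70 of the job per hour.
After 1 hour with 7 mowers, 1/10 is done (9/10 left).
With 13 mowers the rate is 13/70, so the rest takes 9/10 ÷ 13/70 = 63/13 hours.
Total = 1 + 63/13 = 76/13 hours.

76/13 hours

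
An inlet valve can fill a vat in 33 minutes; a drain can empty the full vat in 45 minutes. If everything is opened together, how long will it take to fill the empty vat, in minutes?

Net rate = 1/33 − 1/45 = (15 − 11)/495 = 4/495 per minute.
Filling time = 1 ÷ (4/495) = 495/4 minutes.

495/4 minutes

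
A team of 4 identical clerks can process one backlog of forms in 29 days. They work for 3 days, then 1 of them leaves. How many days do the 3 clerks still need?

104/3 days

One clerk does 1/116 of the job per day.
After 3 days with 4 clerks, 3/29 is done (26/29 left).
With 3 clerks the rate is 3/116, so the rest takes 26/29 ÷ 3/116 = 104/3 days.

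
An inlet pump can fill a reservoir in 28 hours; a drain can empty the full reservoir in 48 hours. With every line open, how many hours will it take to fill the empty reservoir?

336/5 hours

Net rate = 1/28 − 1/48 = (12 − 7)/336 = 5/336 per hour.
Filling time = 1 ÷ (5/336) = 336/5 hours.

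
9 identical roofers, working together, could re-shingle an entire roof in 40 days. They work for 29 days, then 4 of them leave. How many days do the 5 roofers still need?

99/5 days

One roofer does 1/360 of the job per day.
After 29 days with 9 roofers, 29/40 is done (11/40 left).
With 5 roofers the rate is 5/360 = 1/72, so the rest takes 11/40 ÷ 1/72 = 99/5 days.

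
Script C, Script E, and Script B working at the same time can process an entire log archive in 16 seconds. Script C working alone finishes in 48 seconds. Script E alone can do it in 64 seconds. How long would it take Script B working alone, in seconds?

Combined rate is 1/16 per second.
Known contribution: 1/48 + 1/64 = (4 + 3)/192 = 7/192 per second.
So Script B's rate is 1/16 − 7/192 = 5/192, meaning 192/5 seconds alone.

192/5 seconds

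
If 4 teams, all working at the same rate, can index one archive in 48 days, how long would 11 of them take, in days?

Total work is 4·48 = 192 team-days.
With 11 teams: 192/11 days.

192/11 days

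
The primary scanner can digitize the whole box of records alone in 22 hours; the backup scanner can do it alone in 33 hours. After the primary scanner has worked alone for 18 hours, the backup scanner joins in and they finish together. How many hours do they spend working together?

In 18 hours the primary scanner does 18/22 = 9/11 of the job, leaving 2/11.
The primary scanner and the backup scanner together work at 5/66 per hour, so finishing takes 2/11 ÷ 5/66 = 12/5 hours.

12/5 hours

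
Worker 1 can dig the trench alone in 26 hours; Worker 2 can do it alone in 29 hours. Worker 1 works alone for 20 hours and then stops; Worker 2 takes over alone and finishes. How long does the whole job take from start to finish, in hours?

In 20 hours Worker 1 does 20/26 = 10/13 of the job, leaving 3/13.
Worker 2 works at 1/29 per hour, so finishing takes 3/13 ÷ 1/29 = 87/13 hours.
Total time = 20 + 87/13 = 347/13 hours.

347/13 hours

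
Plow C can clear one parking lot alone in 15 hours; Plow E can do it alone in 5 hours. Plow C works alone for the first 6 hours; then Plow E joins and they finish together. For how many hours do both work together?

In 6 hours Plow C does 6/15 = 2/5 of the job, leaving 3/5.
Plow C and Plow E together work at 4/15 per hour, so finishing takes 3/5 ÷ 4/15 = 9/4 hours.

9/4 hours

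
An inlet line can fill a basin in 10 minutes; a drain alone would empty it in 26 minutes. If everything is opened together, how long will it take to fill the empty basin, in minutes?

65/4 minutes

Net rate = 1/10 − 1/26 = (13 − 5)/130 = 8/130 = 4/65 per minute.
Filling time = 1 ÷ (4/65) = 65/4 minutes.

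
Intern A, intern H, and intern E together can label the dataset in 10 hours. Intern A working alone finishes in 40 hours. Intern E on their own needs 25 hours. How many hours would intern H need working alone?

Combined rate is 1/10 per hour.
Known contribution: 1/40 + 1/25 = (5 + 8)/200 = 13/200 per hour.
So intern H's rate is 1/10 − 13/200 = 7/200, meaning 200/7 hours alone.

200/7 hours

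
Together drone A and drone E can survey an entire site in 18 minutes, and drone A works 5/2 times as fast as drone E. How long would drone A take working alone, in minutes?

126/5 minutes

Let drone E's rate be r; then drone A's rate is (5/2)r, so together (5/2 + 1)r = (7/2)r = 1/18.
Thus r = 1/63 per minute.
Drone E alone: 63 minutes; drone A alone: 126/5 minutes.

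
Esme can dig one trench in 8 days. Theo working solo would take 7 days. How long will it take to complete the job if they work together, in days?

56/15 days

Combined rate: 1/8 + 1/7 = (7 + 8)/56 = 15/56 per day.
Time = 1 ÷ (15/56) = 56/15 days.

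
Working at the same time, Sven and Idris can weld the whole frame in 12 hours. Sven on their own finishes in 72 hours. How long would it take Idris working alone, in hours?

Combined rate is 1/12 per hour.
Known contribution: 1/72 per hour.
So Idris's rate is 1/12 − 1/72 = 5/72, meaning 72/5 hours alone.

72/5 hours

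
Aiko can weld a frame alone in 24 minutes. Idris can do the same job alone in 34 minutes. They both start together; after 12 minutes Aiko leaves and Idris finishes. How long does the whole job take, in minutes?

In the first 12 minutes the combined rate is 29/408, so 29/34 of the job is done, leaving 5/34.
After Aiko leaves the rate is 1/34 per minute; the remaining 5/34 takes 5 minutes.
Total = 12 + 5 = 17 minutes.

17 minutes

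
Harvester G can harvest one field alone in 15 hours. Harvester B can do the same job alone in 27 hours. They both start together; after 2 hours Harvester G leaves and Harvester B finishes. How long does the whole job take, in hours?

In the first 2 hours the combined rate is 14/135, so 28/135 of the job is done, leaving 107/135.
After Harvester G leaves the rate is 1/27 per hour; the remaining 107/135 takes 107/5 hours.
Total = 2 + 107/5 = 117/5 hours.

117/5 hours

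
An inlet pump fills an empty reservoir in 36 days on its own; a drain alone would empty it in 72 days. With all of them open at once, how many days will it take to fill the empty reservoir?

72 days

Net rate = 1/36 − 1/72 = (2 − 1)/72 = 1/72 per day.
Filling time = 1 ÷ (1/72) = 72 days.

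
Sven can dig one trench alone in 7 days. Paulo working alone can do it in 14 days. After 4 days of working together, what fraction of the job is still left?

1/7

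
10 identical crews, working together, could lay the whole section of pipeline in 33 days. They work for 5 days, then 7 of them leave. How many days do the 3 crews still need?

280/3 days

One crew does 1/330 of the job per day.
After 5 days with 10 crews, 5/33 is done (28/33 left).
With 3 crews the rate is 3/330 = 1/110, so the rest takes 28/33 ÷ 1/110 = 280/3 days.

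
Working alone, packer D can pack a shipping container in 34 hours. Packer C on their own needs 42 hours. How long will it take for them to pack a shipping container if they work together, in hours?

357/19 hours

Combined rate: 1/34 + 1/42 = (21 + 17)/714 = 38/714 = 19/357 per hour.
Time = 1 ÷ (19/357) = 357/19 hours.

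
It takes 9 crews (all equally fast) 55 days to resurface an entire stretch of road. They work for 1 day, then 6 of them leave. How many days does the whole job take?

163 days

One crew does 1/495 of the job per day.
After 1 day with 9 crews, 1/55 is done (54/55 left).
With 3 crews the rate is 3/495 = 1/165, so the rest takes 54/55 ÷ 1/165 = 162 days.
Total = 1 + 162 = 163 days.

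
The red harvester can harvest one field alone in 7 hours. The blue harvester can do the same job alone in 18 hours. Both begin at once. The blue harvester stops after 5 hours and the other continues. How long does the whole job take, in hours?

In the first 5 hours the combined rate is 25/126, so 125/126 of the job is done, leaving 1/126.
After the blue harvester leaves the rate is 1/7 per hour; the remaining 1/126 takes 1/18 hours.
Total = 5 + 1/18 = 91/18 hours.

91/18 hours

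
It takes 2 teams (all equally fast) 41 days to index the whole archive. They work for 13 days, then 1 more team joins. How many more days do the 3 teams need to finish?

One team does 1/82 of the job per day.
After 13 days with 2 teams, 13/41 is done (28/41 left).
With 3 teams the rate is 3/82, so the rest takes 28/41 ÷ 3/82 = 56/3 days.

56/3 days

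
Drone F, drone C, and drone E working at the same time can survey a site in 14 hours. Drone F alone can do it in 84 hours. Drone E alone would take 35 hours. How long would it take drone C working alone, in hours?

420/13 hours

Combined rate is 1/14 per hour.
Known contribution: 1/84 + 1/35 = (5 + 12)/420 = 17/420 per hour.
So drone C's rate is 1/14 − 17/420 = 13/420, meaning 420/13 hours alone.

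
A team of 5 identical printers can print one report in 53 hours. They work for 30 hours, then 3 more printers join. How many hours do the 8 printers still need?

115/8 hours

One printer does 1/265 of the job per hour.
After 30 hours with 5 printers, 30/53 is done (23/53 left).
With 8 printers the rate is 8/265, so the rest takes 23/53 ÷ 8/265 = 115/8 hours.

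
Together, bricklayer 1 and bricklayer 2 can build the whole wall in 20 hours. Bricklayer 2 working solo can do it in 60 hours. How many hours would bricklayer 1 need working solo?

30 hours

Combined rate is 1/20 per hour.
Known contribution: 1/60 per hour.
So bricklayer 1's rate is 1/20 − 1/60 = 1/30, meaning 30 hours alone.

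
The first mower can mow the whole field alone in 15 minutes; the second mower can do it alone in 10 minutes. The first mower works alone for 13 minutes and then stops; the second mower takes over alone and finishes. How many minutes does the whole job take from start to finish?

43/3 minutes

In 13 minutes the first mower does 13/15 of the job, leaving 2/15.
The second mower works at 1/10 per minute, so finishing takes 2/15 ÷ 1/10 = 4/3 minutes.
Total time = 13 + 4/3 = 43/3 minutes.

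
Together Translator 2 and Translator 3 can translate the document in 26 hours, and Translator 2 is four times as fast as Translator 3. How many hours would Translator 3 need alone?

130 hours

Let Translator 3's rate be r; then Translator 2's rate is 4r, so together (4 + 1)r = 5r = 1/26.
Thus r = 1/130 per hour.
Translator 3 alone: 130 hours; Translator 2 alone: 65/2 hours.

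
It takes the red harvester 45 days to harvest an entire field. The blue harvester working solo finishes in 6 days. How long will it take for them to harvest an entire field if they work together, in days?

Combined rate: 1/45 + 1/6 = (2 + 15)/90 = 17/90 per day.
Time = 1 ÷ (17/90) = 90/17 days.

90/17 days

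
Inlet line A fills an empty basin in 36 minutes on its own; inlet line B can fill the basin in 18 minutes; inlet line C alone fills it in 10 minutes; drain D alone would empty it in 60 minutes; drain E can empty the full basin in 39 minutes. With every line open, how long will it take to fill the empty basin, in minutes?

Net rate = 1/36 + 1/18 + 1/10 − 1/60 − 1/39 = (65 + 130 + 234 − 39 − 60)/2340 = 330/2340 = 11/78 per minute.
Filling time = 1 ÷ (11/78) = 78/11 minutes.

78/11 minutes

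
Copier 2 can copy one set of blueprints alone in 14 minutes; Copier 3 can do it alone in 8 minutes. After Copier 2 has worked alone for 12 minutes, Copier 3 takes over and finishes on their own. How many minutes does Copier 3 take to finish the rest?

8/7 minutes

In 12 minutes Copier 2 does 12/14 = 6/7 of the job, leaving 1/7.
Copier 3 works at 1/8 per minute, so finishing takes 1/7 ÷ 1/8 = 8/7 minutes.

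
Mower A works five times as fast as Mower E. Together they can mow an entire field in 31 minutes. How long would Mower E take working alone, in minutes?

186 minutes

Let Mower E's rate be r; then Mower A's rate is 5r, so together (5 + 1)r = 6r = 1/31.
Thus r = 1/186 per minute.
Mower E alone: 186 minutes; Mower A alone: 186/5 minutes.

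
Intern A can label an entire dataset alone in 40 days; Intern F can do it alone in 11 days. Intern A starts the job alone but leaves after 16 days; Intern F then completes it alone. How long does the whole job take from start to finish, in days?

113/5 days

In 16 days Intern A does 16/40 = 2/5 of the job, leaving 3/5.
Intern F works at 1/11 per day, so finishing takes 3/5 ÷ 1/11 = 33/5 days.
Total time = 16 + 33/5 = 113/5 days.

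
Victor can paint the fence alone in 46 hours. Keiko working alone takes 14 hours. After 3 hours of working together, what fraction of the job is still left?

116/161

Combined rate: 1/46 + 1/14 = (7 + 23)/322 = 30/322 = 15/161 per hour.
In 3 hours they complete 3·15/161 = 45/161 of the job.
So 116/161 remains.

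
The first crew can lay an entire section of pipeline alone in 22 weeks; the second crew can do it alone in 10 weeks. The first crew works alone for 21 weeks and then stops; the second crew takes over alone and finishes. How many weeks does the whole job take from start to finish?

236/11 weeks

In 21 weeks the first crew does 21/22 of the job, leaving 1/22.
The second crew works at 1/10 per week, so finishing takes 1/22 ÷ 1/10 = 5/11 weeks.
Total time = 21 + 5/11 = 236/11 weeks.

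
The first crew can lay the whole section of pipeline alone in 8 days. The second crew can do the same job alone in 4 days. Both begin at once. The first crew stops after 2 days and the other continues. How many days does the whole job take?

In the first 2 days the combined rate is 3/8, so 3/4 of the job is done, leaving 1/4.
After the first crew leaves the rate is 1/4 per day; the remaining 1/4 takes 1 day.
Total = 2 + 1 = 3 days.

3 days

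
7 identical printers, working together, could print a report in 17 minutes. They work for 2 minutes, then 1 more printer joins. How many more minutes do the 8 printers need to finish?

105/8 minutes

One printer does 1/119 of the job per minute.
After 2 minutes with 7 printers, 2/17 is done (15/17 left).
With 8 printers the rate is 8/119, so the rest takes 15/17 ÷ 8/119 = 105/8 minutes.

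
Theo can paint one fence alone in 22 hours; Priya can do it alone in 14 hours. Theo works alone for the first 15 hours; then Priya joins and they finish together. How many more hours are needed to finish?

49/18 hours

In 15 hours Theo does 15/22 of the job, leaving 7/22.
Theo and Priya together work at 9/77 per hour, so finishing takes 7/22 ÷ 9/77 = 49/18 hours.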